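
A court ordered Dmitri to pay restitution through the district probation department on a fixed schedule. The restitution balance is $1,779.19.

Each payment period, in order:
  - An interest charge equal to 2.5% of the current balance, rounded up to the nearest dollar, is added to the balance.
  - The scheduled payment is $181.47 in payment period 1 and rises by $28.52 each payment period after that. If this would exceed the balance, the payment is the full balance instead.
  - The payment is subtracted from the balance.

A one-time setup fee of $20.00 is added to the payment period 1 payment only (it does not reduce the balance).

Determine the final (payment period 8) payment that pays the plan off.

Payment period 1: $1,779.19 +$45.00 interest = $1,824.19; pay $181.47 (+ $20.00 fee) → $1,642.72
Payment period 2: $1,642.72 +$42.00 interest = $1,684.72; pay $209.99 → $1,474.73
Payment period 3: $1,474.73 +$37.00 interest = $1,511.73; pay $238.51 → $1,273.22
Payment period 4: $1,273.22 +$32.00 interest = $1,305.22; pay $267.03 → $1,038.19
Payment period 5: $1,038.19 +$26.00 interest = $1,064.19; pay $295.55 → $768.64
Payment period 6: $768.64 +$20.00 interest = $788.64; pay $324.07 → $464.57
Payment period 7: $464.57 +$12.00 interest = $476.57; pay $352.59 → $123.98
Payment period 8: $123.98 +$4.00 interest = $127.98; pay $127.98 → $0.00

$127.98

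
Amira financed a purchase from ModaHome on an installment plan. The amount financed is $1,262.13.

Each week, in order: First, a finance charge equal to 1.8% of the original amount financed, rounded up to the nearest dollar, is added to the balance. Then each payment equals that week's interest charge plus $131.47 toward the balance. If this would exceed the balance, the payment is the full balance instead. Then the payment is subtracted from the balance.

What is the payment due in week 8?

Week 1: opening $1,262.13; interest $23.00 → $1,285.13; payment $154.47; balance $1,130.66
Week 2: opening $1,130.66; interest $23.00 → $1,153.66; payment $154.47; balance $999.19
Week 3: opening $999.19; interest $23.00 → $1,022.19; payment $154.47; balance $867.72
Week 4: opening $867.72; interest $23.00 → $890.72; payment $154.47; balance $736.25
Week 5: opening $736.25; interest $23.00 → $759.25; payment $154.47; balance $604.78
Week 6: opening $604.78; interest $23.00 → $627.78; payment $154.47; balance $473.31
Week 7: opening $473.31; interest $23.00 → $496.31; payment $154.47; balance $341.84
Week 8: opening $341.84; interest $23.00 → $364.84; payment $154.47; balance $210.37

$154.47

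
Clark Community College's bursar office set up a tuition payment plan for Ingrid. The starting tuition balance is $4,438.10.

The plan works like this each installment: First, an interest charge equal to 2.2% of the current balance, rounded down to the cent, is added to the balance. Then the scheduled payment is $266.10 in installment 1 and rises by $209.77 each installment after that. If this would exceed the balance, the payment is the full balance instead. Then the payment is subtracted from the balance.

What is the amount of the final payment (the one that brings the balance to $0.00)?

$132.50

# | Opening | Interest | Payment | End bal
1 | $4,438.10 | $97.63 | $266.10 | $4,269.63
2 | $4,269.63 | $93.93 | $475.87 | $3,887.69
3 | $3,887.69 | $85.52 | $685.64 | $3,287.57
4 | $3,287.57 | $72.32 | $895.41 | $2,464.48
5 | $2,464.48 | $54.21 | $1,105.18 | $1,413.51
6 | $1,413.51 | $31.09 | $1,314.95 | $129.65
7 | $129.65 | $2.85 | $132.50 | $0.00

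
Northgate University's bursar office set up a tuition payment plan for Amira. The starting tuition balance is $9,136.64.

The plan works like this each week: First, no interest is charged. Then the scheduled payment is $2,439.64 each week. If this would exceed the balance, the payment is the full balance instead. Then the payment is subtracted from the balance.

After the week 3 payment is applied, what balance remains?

$1,817.72

Week 1: $9,136.64 − $2,439.64 → $6,697.00
Week 2: $6,697.00 − $2,439.64 → $4,257.36
Week 3: $4,257.36 − $2,439.64 → $1,817.72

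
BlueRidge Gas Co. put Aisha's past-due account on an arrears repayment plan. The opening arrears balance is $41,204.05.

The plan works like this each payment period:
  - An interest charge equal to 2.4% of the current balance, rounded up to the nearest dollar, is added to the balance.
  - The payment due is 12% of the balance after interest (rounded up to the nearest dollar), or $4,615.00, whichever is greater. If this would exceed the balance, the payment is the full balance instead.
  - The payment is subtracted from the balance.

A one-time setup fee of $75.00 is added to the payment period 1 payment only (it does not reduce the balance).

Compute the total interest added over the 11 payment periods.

$5,616.00

# | Opening | Interest | Payment | Fee | End bal
1 | $41,204.05 | $989.00 | $5,064.00 | $75.00 | $37,129.05
2 | $37,129.05 | $892.00 | $4,615.00 | — | $33,406.05
3 | $33,406.05 | $802.00 | $4,615.00 | — | $29,593.05
4 | $29,593.05 | $711.00 | $4,615.00 | — | $25,689.05
5 | $25,689.05 | $617.00 | $4,615.00 | — | $21,691.05
6 | $21,691.05 | $521.00 | $4,615.00 | — | $17,597.05
7 | $17,597.05 | $423.00 | $4,615.00 | — | $13,405.05
8 | $13,405.05 | $322.00 | $4,615.00 | — | $9,112.05
9 | $9,112.05 | $219.00 | $4,615.00 | — | $4,716.05
10 | $4,716.05 | $114.00 | $4,615.00 | — | $215.05
11 | $215.05 | $6.00 | $221.05 | — | $0.00
Total interest: $989.00 + $892.00 + $802.00 + $711.00 + $617.00 + $521.00 + $423.00 + $322.00 + $219.00 + $114.00 + $6.00 = $5,616.00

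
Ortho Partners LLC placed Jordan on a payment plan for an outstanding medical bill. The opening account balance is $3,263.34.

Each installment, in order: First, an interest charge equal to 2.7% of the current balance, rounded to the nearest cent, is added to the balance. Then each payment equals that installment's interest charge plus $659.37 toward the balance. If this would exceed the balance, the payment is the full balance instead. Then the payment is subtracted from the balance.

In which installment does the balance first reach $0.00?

5

Installment 1: $3,263.34 +$88.11 interest = $3,351.45; pay $747.48 → $2,603.97
Installment 2: $2,603.97 +$70.31 interest = $2,674.28; pay $729.68 → $1,944.60
Installment 3: $1,944.60 +$52.50 interest = $1,997.10; pay $711.87 → $1,285.23
Installment 4: $1,285.23 +$34.70 interest = $1,319.93; pay $694.07 → $625.86
Installment 5: $625.86 +$16.90 interest = $642.76; pay $642.76 → $0.00
Balance reaches $0.00 in installment 5.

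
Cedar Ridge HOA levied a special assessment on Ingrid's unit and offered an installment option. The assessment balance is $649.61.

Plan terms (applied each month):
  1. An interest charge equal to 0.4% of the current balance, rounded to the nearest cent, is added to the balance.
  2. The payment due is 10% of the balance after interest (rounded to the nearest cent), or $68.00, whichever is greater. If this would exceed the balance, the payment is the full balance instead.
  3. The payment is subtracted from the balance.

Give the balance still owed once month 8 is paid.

$119.02

Month 1: $649.61 +$2.60 interest = $652.21; pay $68.00 → $584.21
Month 2: $584.21 +$2.34 interest = $586.55; pay $68.00 → $518.55
Month 3: $518.55 +$2.07 interest = $520.62; pay $68.00 → $452.62
Month 4: $452.62 +$1.81 interest = $454.43; pay $68.00 → $386.43
Month 5: $386.43 +$1.55 interest = $387.98; pay $68.00 → $319.98
Month 6: $319.98 +$1.28 interest = $321.26; pay $68.00 → $253.26
Month 7: $253.26 +$1.01 interest = $254.27; pay $68.00 → $186.27
Month 8: $186.27 +$0.75 interest = $187.02; pay $68.00 → $119.02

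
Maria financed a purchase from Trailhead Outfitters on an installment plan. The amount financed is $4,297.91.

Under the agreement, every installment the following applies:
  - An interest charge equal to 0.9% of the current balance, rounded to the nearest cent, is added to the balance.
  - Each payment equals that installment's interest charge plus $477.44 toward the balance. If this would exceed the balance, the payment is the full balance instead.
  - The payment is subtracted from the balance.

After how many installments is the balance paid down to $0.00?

Installment 1: $4,297.91 +$38.68 interest = $4,336.59; pay $516.12 → $3,820.47
Installment 2: $3,820.47 +$34.38 interest = $3,854.85; pay $511.82 → $3,343.03
Installment 3: $3,343.03 +$30.09 interest = $3,373.12; pay $507.53 → $2,865.59
Installment 4: $2,865.59 +$25.79 interest = $2,891.38; pay $503.23 → $2,388.15
Installment 5: $2,388.15 +$21.49 interest = $2,409.64; pay $498.93 → $1,910.71
Installment 6: $1,910.71 +$17.20 interest = $1,927.91; pay $494.64 → $1,433.27
Installment 7: $1,433.27 +$12.90 interest = $1,446.17; pay $490.34 → $955.83
Installment 8: $955.83 +$8.60 interest = $964.43; pay $486.04 → $478.39
Installment 9: $478.39 +$4.31 interest = $482.70; pay $481.75 → $0.95
Installment 10: $0.95 +$0.01 interest = $0.96; pay $0.96 → $0.00
Balance reaches $0.00 in installment 10.

10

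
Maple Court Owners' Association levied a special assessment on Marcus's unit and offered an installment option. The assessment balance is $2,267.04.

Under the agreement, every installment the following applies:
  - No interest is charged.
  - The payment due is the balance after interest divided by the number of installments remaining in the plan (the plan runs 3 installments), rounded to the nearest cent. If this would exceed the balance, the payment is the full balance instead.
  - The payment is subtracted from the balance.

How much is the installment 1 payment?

# | Opening | Payment | End bal
1 | $2,267.04 | $755.68 | $1,511.36

$755.68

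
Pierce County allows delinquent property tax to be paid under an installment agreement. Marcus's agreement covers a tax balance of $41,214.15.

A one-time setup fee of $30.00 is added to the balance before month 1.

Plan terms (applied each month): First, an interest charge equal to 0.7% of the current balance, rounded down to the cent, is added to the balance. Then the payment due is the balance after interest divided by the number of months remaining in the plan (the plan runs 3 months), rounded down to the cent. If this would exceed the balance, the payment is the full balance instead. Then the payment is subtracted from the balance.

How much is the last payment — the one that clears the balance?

$14,038.77

Month 1: $41,244.15 +$288.70 interest = $41,532.85; pay $13,844.28 → $27,688.57
Month 2: $27,688.57 +$193.81 interest = $27,882.38; pay $13,941.19 → $13,941.19
Month 3: $13,941.19 +$97.58 interest = $14,038.77; pay $14,038.77 → $0.00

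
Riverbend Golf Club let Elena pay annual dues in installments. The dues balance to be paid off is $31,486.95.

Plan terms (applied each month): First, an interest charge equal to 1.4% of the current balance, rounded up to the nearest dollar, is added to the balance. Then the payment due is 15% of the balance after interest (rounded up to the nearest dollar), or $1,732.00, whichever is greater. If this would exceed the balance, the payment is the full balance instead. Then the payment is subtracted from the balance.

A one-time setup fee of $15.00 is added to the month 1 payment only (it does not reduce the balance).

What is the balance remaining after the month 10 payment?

$6,330.95

# | Opening | Interest | Payment | Fee | End bal
1 | $31,486.95 | $441.00 | $4,790.00 | $15.00 | $27,137.95
2 | $27,137.95 | $380.00 | $4,128.00 | — | $23,389.95
3 | $23,389.95 | $328.00 | $3,558.00 | — | $20,159.95
4 | $20,159.95 | $283.00 | $3,067.00 | — | $17,375.95
5 | $17,375.95 | $244.00 | $2,643.00 | — | $14,976.95
6 | $14,976.95 | $210.00 | $2,279.00 | — | $12,907.95
7 | $12,907.95 | $181.00 | $1,964.00 | — | $11,124.95
8 | $11,124.95 | $156.00 | $1,732.00 | — | $9,548.95
9 | $9,548.95 | $134.00 | $1,732.00 | — | $7,950.95
10 | $7,950.95 | $112.00 | $1,732.00 | — | $6,330.95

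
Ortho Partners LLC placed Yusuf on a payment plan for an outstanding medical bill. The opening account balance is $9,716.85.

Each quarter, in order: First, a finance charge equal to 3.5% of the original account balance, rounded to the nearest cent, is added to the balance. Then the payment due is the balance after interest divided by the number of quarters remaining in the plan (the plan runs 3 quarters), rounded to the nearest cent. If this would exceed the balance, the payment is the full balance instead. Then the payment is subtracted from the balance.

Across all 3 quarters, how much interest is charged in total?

$1,020.27

Quarter 1: $9,716.85 +$340.09 interest = $10,056.94; pay $3,352.31 → $6,704.63
Quarter 2: $6,704.63 +$340.09 interest = $7,044.72; pay $3,522.36 → $3,522.36
Quarter 3: $3,522.36 +$340.09 interest = $3,862.45; pay $3,862.45 → $0.00
Total interest: $340.09 + $340.09 + $340.09 = $1,020.27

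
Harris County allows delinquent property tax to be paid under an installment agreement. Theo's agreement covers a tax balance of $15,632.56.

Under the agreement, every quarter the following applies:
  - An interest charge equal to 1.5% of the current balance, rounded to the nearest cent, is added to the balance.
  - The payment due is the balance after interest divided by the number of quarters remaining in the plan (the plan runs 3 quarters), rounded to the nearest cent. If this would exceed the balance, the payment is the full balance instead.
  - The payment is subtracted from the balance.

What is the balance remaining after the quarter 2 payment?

$5,368.35

Quarter 1: opening $15,632.56; interest $234.49 → $15,867.05; payment $5,289.02; balance $10,578.03
Quarter 2: opening $10,578.03; interest $158.67 → $10,736.70; payment $5,368.35; balance $5,368.35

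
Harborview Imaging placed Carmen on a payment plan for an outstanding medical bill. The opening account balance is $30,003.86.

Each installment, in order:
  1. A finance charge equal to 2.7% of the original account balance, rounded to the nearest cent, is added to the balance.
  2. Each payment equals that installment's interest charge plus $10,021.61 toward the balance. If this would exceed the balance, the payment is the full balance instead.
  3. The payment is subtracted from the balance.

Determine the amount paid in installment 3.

$10,770.74

Installment 1: opening $30,003.86; interest $810.10 → $30,813.96; payment $10,831.71; balance $19,982.25
Installment 2: opening $19,982.25; interest $810.10 → $20,792.35; payment $10,831.71; balance $9,960.64
Installment 3: opening $9,960.64; interest $810.10 → $10,770.74; payment $10,770.74; balance $0.00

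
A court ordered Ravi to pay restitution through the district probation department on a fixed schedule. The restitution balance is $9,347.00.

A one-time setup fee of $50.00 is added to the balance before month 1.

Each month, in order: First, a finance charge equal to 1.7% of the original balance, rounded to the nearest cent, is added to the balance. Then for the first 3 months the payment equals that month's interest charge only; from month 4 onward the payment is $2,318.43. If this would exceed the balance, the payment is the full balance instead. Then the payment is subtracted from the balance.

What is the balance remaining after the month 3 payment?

$9,397.00

Month 1: opening $9,397.00; interest $158.90 → $9,555.90; payment $158.90; balance $9,397.00
Month 2: opening $9,397.00; interest $158.90 → $9,555.90; payment $158.90; balance $9,397.00
Month 3: opening $9,397.00; interest $158.90 → $9,555.90; payment $158.90; balance $9,397.00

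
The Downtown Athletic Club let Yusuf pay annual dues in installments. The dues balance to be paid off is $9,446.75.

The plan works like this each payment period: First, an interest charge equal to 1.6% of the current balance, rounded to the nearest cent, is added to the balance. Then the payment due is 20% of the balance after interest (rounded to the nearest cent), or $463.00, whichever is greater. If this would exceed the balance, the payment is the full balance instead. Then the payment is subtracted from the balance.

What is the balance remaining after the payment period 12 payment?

Payment period 1: opening $9,446.75; interest $151.15 → $9,597.90; payment $1,919.58; balance $7,678.32
Payment period 2: opening $7,678.32; interest $122.85 → $7,801.17; payment $1,560.23; balance $6,240.94
Payment period 3: opening $6,240.94; interest $99.86 → $6,340.80; payment $1,268.16; balance $5,072.64
Payment period 4: opening $5,072.64; interest $81.16 → $5,153.80; payment $1,030.76; balance $4,123.04
Payment period 5: opening $4,123.04; interest $65.97 → $4,189.01; payment $837.80; balance $3,351.21
Payment period 6: opening $3,351.21; interest $53.62 → $3,404.83; payment $680.97; balance $2,723.86
Payment period 7: opening $2,723.86; interest $43.58 → $2,767.44; payment $553.49; balance $2,213.95
Payment period 8: opening $2,213.95; interest $35.42 → $2,249.37; payment $463.00; balance $1,786.37
Payment period 9: opening $1,786.37; interest $28.58 → $1,814.95; payment $463.00; balance $1,351.95
Payment period 10: opening $1,351.95; interest $21.63 → $1,373.58; payment $463.00; balance $910.58
Payment period 11: opening $910.58; interest $14.57 → $925.15; payment $463.00; balance $462.15
Payment period 12: opening $462.15; interest $7.39 → $469.54; payment $463.00; balance $6.54

$6.54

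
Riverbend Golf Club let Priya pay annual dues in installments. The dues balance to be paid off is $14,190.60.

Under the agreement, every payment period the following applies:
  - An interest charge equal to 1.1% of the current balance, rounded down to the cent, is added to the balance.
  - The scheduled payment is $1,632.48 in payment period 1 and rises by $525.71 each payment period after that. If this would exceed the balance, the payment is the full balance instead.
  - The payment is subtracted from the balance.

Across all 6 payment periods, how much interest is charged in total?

Payment period 1: opening $14,190.60; interest $156.09 → $14,346.69; payment $1,632.48; balance $12,714.21
Payment period 2: opening $12,714.21; interest $139.85 → $12,854.06; payment $2,158.19; balance $10,695.87
Payment period 3: opening $10,695.87; interest $117.65 → $10,813.52; payment $2,683.90; balance $8,129.62
Payment period 4: opening $8,129.62; interest $89.42 → $8,219.04; payment $3,209.61; balance $5,009.43
Payment period 5: opening $5,009.43; interest $55.10 → $5,064.53; payment $3,735.32; balance $1,329.21
Payment period 6: opening $1,329.21; interest $14.62 → $1,343.83; payment $1,343.83; balance $0.00
Total interest: $156.09 + $139.85 + $117.65 + $89.42 + $55.10 + $14.62 = $572.73

$572.73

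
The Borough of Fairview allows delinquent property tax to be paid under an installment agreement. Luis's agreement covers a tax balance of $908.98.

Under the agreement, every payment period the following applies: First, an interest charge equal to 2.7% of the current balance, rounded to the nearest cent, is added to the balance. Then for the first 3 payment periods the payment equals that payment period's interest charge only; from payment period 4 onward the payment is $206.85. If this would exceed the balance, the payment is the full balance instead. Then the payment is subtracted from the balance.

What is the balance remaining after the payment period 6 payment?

Payment period 1: $908.98 +$24.54 interest = $933.52; pay $24.54 → $908.98
Payment period 2: $908.98 +$24.54 interest = $933.52; pay $24.54 → $908.98
Payment period 3: $908.98 +$24.54 interest = $933.52; pay $24.54 → $908.98
Payment period 4: $908.98 +$24.54 interest = $933.52; pay $206.85 → $726.67
Payment period 5: $726.67 +$19.62 interest = $746.29; pay $206.85 → $539.44
Payment period 6: $539.44 +$14.56 interest = $554.00; pay $206.85 → $347.15

$347.15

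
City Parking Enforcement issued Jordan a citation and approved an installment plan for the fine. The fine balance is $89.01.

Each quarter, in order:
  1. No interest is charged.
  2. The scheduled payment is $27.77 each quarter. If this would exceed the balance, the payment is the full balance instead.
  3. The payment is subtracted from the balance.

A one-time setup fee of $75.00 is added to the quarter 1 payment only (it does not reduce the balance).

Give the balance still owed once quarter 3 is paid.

Quarter 1: opening $89.01; payment $27.77 (+ $75.00 fee); balance $61.24
Quarter 2: opening $61.24; payment $27.77; balance $33.47
Quarter 3: opening $33.47; payment $27.77; balance $5.70

$5.70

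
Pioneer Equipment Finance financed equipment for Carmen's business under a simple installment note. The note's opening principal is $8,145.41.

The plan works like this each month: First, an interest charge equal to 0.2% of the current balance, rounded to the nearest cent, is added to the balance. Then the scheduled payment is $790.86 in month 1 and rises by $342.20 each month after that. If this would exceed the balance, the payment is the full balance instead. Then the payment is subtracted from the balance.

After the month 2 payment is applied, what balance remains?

$6,252.52

Month 1: $8,145.41 +$16.29 interest = $8,161.70; pay $790.86 → $7,370.84
Month 2: $7,370.84 +$14.74 interest = $7,385.58; pay $1,133.06 → $6,252.52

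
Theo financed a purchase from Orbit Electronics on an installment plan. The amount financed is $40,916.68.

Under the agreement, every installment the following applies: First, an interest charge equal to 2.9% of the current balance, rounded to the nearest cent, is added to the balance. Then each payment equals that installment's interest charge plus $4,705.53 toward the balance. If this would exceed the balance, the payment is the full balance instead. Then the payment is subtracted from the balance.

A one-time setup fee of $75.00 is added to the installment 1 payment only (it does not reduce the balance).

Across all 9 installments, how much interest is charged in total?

# | Opening | Interest | Payment | Fee | End bal
1 | $40,916.68 | $1,186.58 | $5,892.11 | $75.00 | $36,211.15
2 | $36,211.15 | $1,050.12 | $5,755.65 | — | $31,505.62
3 | $31,505.62 | $913.66 | $5,619.19 | — | $26,800.09
4 | $26,800.09 | $777.20 | $5,482.73 | — | $22,094.56
5 | $22,094.56 | $640.74 | $5,346.27 | — | $17,389.03
6 | $17,389.03 | $504.28 | $5,209.81 | — | $12,683.50
7 | $12,683.50 | $367.82 | $5,073.35 | — | $7,977.97
8 | $7,977.97 | $231.36 | $4,936.89 | — | $3,272.44
9 | $3,272.44 | $94.90 | $3,367.34 | — | $0.00
Total interest: $1,186.58 + $1,050.12 + $913.66 + $777.20 + $640.74 + $504.28 + $367.82 + $231.36 + $94.90 = $5,766.66

$5,766.66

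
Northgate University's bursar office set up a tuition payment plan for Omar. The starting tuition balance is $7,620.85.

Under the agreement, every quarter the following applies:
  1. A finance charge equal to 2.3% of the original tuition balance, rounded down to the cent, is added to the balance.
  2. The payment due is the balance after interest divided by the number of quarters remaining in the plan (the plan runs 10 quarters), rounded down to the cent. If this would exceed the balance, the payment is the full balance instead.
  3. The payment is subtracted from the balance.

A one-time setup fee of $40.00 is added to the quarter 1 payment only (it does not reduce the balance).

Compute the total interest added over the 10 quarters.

# | Opening | Interest | Payment | Fee | End bal
1 | $7,620.85 | $175.27 | $779.61 | $40.00 | $7,016.51
2 | $7,016.51 | $175.27 | $799.08 | — | $6,392.70
3 | $6,392.70 | $175.27 | $820.99 | — | $5,746.98
4 | $5,746.98 | $175.27 | $846.03 | — | $5,076.22
5 | $5,076.22 | $175.27 | $875.24 | — | $4,376.25
6 | $4,376.25 | $175.27 | $910.30 | — | $3,641.22
7 | $3,641.22 | $175.27 | $954.12 | — | $2,862.37
8 | $2,862.37 | $175.27 | $1,012.54 | — | $2,025.10
9 | $2,025.10 | $175.27 | $1,100.18 | — | $1,100.19
10 | $1,100.19 | $175.27 | $1,275.46 | — | $0.00
Total interest: $175.27 + $175.27 + $175.27 + $175.27 + $175.27 + $175.27 + $175.27 + $175.27 + $175.27 + $175.27 = $1,752.70

$1,752.70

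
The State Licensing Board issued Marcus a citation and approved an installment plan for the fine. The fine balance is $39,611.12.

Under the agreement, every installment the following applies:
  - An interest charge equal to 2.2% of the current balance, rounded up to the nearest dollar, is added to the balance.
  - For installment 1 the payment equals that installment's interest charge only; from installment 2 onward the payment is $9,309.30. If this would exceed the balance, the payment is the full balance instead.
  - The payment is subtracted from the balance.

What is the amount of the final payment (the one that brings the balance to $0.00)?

$4,836.92

Installment 1: opening $39,611.12; interest $872.00 → $40,483.12; payment $872.00; balance $39,611.12
Installment 2: opening $39,611.12; interest $872.00 → $40,483.12; payment $9,309.30; balance $31,173.82
Installment 3: opening $31,173.82; interest $686.00 → $31,859.82; payment $9,309.30; balance $22,550.52
Installment 4: opening $22,550.52; interest $497.00 → $23,047.52; payment $9,309.30; balance $13,738.22
Installment 5: opening $13,738.22; interest $303.00 → $14,041.22; payment $9,309.30; balance $4,731.92
Installment 6: opening $4,731.92; interest $105.00 → $4,836.92; payment $4,836.92; balance $0.00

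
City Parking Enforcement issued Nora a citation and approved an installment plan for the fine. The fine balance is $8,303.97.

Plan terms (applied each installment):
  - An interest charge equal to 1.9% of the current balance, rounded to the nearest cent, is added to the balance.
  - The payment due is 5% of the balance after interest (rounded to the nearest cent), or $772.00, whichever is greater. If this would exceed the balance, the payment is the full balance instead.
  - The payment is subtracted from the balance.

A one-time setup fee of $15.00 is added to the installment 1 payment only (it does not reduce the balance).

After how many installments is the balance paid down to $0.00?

13

# | Opening | Interest | Payment | Fee | End bal
1 | $8,303.97 | $157.78 | $772.00 | $15.00 | $7,689.75
2 | $7,689.75 | $146.11 | $772.00 | — | $7,063.86
3 | $7,063.86 | $134.21 | $772.00 | — | $6,426.07
4 | $6,426.07 | $122.10 | $772.00 | — | $5,776.17
5 | $5,776.17 | $109.75 | $772.00 | — | $5,113.92
6 | $5,113.92 | $97.16 | $772.00 | — | $4,439.08
7 | $4,439.08 | $84.34 | $772.00 | — | $3,751.42
8 | $3,751.42 | $71.28 | $772.00 | — | $3,050.70
9 | $3,050.70 | $57.96 | $772.00 | — | $2,336.66
10 | $2,336.66 | $44.40 | $772.00 | — | $1,609.06
11 | $1,609.06 | $30.57 | $772.00 | — | $867.63
12 | $867.63 | $16.48 | $772.00 | — | $112.11
13 | $112.11 | $2.13 | $114.24 | — | $0.00
Balance reaches $0.00 in installment 13.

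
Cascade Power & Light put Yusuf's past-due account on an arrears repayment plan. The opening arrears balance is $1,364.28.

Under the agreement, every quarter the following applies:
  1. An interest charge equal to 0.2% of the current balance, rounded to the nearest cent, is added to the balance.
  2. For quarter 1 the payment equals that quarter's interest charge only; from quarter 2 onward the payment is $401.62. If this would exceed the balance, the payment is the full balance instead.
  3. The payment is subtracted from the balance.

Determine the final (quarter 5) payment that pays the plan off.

$165.54

Quarter 1: $1,364.28 +$2.73 interest = $1,367.01; pay $2.73 → $1,364.28
Quarter 2: $1,364.28 +$2.73 interest = $1,367.01; pay $401.62 → $965.39
Quarter 3: $965.39 +$1.93 interest = $967.32; pay $401.62 → $565.70
Quarter 4: $565.70 +$1.13 interest = $566.83; pay $401.62 → $165.21
Quarter 5: $165.21 +$0.33 interest = $165.54; pay $165.54 → $0.00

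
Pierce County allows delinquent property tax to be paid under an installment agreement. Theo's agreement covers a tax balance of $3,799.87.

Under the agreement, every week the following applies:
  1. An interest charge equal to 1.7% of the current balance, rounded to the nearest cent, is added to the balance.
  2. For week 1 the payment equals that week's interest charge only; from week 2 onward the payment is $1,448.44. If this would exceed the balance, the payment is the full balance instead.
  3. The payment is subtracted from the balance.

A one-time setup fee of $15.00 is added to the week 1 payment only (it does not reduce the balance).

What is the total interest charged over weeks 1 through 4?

# | Opening | Interest | Payment | Fee | End bal
1 | $3,799.87 | $64.60 | $64.60 | $15.00 | $3,799.87
2 | $3,799.87 | $64.60 | $1,448.44 | — | $2,416.03
3 | $2,416.03 | $41.07 | $1,448.44 | — | $1,008.66
4 | $1,008.66 | $17.15 | $1,025.81 | — | $0.00
Total interest: $64.60 + $64.60 + $41.07 + $17.15 = $187.42

$187.42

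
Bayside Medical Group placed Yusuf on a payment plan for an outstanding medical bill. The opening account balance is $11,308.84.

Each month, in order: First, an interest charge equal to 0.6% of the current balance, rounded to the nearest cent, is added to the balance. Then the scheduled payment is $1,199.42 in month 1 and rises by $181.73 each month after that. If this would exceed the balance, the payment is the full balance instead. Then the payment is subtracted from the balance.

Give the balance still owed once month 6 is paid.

$1,668.91

# | Opening | Interest | Payment | End bal
1 | $11,308.84 | $67.85 | $1,199.42 | $10,177.27
2 | $10,177.27 | $61.06 | $1,381.15 | $8,857.18
3 | $8,857.18 | $53.14 | $1,562.88 | $7,347.44
4 | $7,347.44 | $44.08 | $1,744.61 | $5,646.91
5 | $5,646.91 | $33.88 | $1,926.34 | $3,754.45
6 | $3,754.45 | $22.53 | $2,108.07 | $1,668.91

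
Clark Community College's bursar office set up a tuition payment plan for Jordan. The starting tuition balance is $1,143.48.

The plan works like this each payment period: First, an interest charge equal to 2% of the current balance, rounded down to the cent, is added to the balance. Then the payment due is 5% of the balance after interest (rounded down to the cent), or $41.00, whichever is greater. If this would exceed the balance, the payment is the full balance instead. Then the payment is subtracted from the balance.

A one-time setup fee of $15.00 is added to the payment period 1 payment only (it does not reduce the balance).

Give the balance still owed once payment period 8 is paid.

# | Opening | Interest | Payment | Fee | End bal
1 | $1,143.48 | $22.86 | $58.31 | $15.00 | $1,108.03
2 | $1,108.03 | $22.16 | $56.50 | — | $1,073.69
3 | $1,073.69 | $21.47 | $54.75 | — | $1,040.41
4 | $1,040.41 | $20.80 | $53.06 | — | $1,008.15
5 | $1,008.15 | $20.16 | $51.41 | — | $976.90
6 | $976.90 | $19.53 | $49.82 | — | $946.61
7 | $946.61 | $18.93 | $48.27 | — | $917.27
8 | $917.27 | $18.34 | $46.78 | — | $888.83

$888.83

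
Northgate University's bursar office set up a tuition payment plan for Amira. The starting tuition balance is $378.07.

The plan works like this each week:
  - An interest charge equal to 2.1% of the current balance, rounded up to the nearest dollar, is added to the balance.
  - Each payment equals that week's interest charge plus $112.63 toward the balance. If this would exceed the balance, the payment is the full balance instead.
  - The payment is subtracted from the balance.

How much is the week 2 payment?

# | Opening | Interest | Payment | End bal
1 | $378.07 | $8.00 | $120.63 | $265.44
2 | $265.44 | $6.00 | $118.63 | $152.81

$118.63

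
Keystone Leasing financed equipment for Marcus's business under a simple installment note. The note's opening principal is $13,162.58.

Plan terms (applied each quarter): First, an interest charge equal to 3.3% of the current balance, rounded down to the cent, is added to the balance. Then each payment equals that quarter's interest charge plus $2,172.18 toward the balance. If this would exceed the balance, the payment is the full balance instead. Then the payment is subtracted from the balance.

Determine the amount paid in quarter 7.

$133.77

Quarter 1: $13,162.58 +$434.36 interest = $13,596.94; pay $2,606.54 → $10,990.40
Quarter 2: $10,990.40 +$362.68 interest = $11,353.08; pay $2,534.86 → $8,818.22
Quarter 3: $8,818.22 +$291.00 interest = $9,109.22; pay $2,463.18 → $6,646.04
Quarter 4: $6,646.04 +$219.31 interest = $6,865.35; pay $2,391.49 → $4,473.86
Quarter 5: $4,473.86 +$147.63 interest = $4,621.49; pay $2,319.81 → $2,301.68
Quarter 6: $2,301.68 +$75.95 interest = $2,377.63; pay $2,248.13 → $129.50
Quarter 7: $129.50 +$4.27 interest = $133.77; pay $133.77 → $0.00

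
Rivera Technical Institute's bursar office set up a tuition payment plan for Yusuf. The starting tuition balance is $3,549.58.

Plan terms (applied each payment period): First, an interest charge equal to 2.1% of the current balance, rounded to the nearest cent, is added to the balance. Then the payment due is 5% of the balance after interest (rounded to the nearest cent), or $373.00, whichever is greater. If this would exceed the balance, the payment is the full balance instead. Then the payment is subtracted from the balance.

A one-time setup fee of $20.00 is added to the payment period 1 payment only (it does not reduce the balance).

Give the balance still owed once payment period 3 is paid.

Payment period 1: $3,549.58 +$74.54 interest = $3,624.12; pay $373.00 (+ $20.00 fee) → $3,251.12
Payment period 2: $3,251.12 +$68.27 interest = $3,319.39; pay $373.00 → $2,946.39
Payment period 3: $2,946.39 +$61.87 interest = $3,008.26; pay $373.00 → $2,635.26

$2,635.26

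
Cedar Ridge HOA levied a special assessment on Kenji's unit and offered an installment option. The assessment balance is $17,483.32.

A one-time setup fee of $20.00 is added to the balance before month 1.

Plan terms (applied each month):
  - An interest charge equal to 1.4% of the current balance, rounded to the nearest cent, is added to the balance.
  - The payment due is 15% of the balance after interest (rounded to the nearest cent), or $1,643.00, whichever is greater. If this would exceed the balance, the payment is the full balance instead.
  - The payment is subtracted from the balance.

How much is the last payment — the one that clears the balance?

$294.20

Month 1: $17,503.32 +$245.05 interest = $17,748.37; pay $2,662.26 → $15,086.11
Month 2: $15,086.11 +$211.21 interest = $15,297.32; pay $2,294.60 → $13,002.72
Month 3: $13,002.72 +$182.04 interest = $13,184.76; pay $1,977.71 → $11,207.05
Month 4: $11,207.05 +$156.90 interest = $11,363.95; pay $1,704.59 → $9,659.36
Month 5: $9,659.36 +$135.23 interest = $9,794.59; pay $1,643.00 → $8,151.59
Month 6: $8,151.59 +$114.12 interest = $8,265.71; pay $1,643.00 → $6,622.71
Month 7: $6,622.71 +$92.72 interest = $6,715.43; pay $1,643.00 → $5,072.43
Month 8: $5,072.43 +$71.01 interest = $5,143.44; pay $1,643.00 → $3,500.44
Month 9: $3,500.44 +$49.01 interest = $3,549.45; pay $1,643.00 → $1,906.45
Month 10: $1,906.45 +$26.69 interest = $1,933.14; pay $1,643.00 → $290.14
Month 11: $290.14 +$4.06 interest = $294.20; pay $294.20 → $0.00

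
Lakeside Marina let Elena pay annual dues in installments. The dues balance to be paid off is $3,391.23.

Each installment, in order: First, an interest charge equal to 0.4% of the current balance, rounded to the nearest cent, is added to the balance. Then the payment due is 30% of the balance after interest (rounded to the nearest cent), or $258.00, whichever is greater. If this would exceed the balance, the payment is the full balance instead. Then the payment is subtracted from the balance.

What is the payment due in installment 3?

$504.52

Installment 1: $3,391.23 +$13.56 interest = $3,404.79; pay $1,021.44 → $2,383.35
Installment 2: $2,383.35 +$9.53 interest = $2,392.88; pay $717.86 → $1,675.02
Installment 3: $1,675.02 +$6.70 interest = $1,681.72; pay $504.52 → $1,177.20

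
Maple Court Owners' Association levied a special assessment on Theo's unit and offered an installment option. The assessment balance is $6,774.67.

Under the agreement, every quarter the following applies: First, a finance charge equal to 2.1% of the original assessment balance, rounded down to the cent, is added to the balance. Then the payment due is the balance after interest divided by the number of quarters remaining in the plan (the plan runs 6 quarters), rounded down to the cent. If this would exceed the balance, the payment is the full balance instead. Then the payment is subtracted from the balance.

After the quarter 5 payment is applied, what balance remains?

Quarter 1: $6,774.67 +$142.26 interest = $6,916.93; pay $1,152.82 → $5,764.11
Quarter 2: $5,764.11 +$142.26 interest = $5,906.37; pay $1,181.27 → $4,725.10
Quarter 3: $4,725.10 +$142.26 interest = $4,867.36; pay $1,216.84 → $3,650.52
Quarter 4: $3,650.52 +$142.26 interest = $3,792.78; pay $1,264.26 → $2,528.52
Quarter 5: $2,528.52 +$142.26 interest = $2,670.78; pay $1,335.39 → $1,335.39

$1,335.39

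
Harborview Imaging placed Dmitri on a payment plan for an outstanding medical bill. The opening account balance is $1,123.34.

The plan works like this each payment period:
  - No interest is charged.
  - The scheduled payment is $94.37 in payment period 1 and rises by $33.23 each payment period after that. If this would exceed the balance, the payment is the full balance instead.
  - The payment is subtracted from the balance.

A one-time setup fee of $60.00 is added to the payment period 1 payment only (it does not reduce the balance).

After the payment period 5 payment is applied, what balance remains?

$319.19

# | Opening | Payment | Fee | End bal
1 | $1,123.34 | $94.37 | $60.00 | $1,028.97
2 | $1,028.97 | $127.60 | — | $901.37
3 | $901.37 | $160.83 | — | $740.54
4 | $740.54 | $194.06 | — | $546.48
5 | $546.48 | $227.29 | — | $319.19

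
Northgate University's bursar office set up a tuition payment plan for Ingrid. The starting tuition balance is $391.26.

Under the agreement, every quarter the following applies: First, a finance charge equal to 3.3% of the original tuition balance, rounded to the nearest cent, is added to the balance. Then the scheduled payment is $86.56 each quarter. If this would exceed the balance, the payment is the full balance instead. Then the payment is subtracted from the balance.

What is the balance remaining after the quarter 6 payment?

$0.00

Quarter 1: opening $391.26; interest $12.91 → $404.17; payment $86.56; balance $317.61
Quarter 2: opening $317.61; interest $12.91 → $330.52; payment $86.56; balance $243.96
Quarter 3: opening $243.96; interest $12.91 → $256.87; payment $86.56; balance $170.31
Quarter 4: opening $170.31; interest $12.91 → $183.22; payment $86.56; balance $96.66
Quarter 5: opening $96.66; interest $12.91 → $109.57; payment $86.56; balance $23.01
Quarter 6: opening $23.01; interest $12.91 → $35.92; payment $35.92; balance $0.00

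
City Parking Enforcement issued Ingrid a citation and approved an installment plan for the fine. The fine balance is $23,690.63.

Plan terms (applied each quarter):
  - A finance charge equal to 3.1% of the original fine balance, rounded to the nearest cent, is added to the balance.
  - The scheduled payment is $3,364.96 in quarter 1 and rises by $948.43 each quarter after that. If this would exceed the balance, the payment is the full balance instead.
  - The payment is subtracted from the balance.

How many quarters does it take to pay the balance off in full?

Quarter 1: opening $23,690.63; interest $734.41 → $24,425.04; payment $3,364.96; balance $21,060.08
Quarter 2: opening $21,060.08; interest $734.41 → $21,794.49; payment $4,313.39; balance $17,481.10
Quarter 3: opening $17,481.10; interest $734.41 → $18,215.51; payment $5,261.82; balance $12,953.69
Quarter 4: opening $12,953.69; interest $734.41 → $13,688.10; payment $6,210.25; balance $7,477.85
Quarter 5: opening $7,477.85; interest $734.41 → $8,212.26; payment $7,158.68; balance $1,053.58
Quarter 6: opening $1,053.58; interest $734.41 → $1,787.99; payment $1,787.99; balance $0.00
Balance reaches $0.00 in quarter 6.

6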